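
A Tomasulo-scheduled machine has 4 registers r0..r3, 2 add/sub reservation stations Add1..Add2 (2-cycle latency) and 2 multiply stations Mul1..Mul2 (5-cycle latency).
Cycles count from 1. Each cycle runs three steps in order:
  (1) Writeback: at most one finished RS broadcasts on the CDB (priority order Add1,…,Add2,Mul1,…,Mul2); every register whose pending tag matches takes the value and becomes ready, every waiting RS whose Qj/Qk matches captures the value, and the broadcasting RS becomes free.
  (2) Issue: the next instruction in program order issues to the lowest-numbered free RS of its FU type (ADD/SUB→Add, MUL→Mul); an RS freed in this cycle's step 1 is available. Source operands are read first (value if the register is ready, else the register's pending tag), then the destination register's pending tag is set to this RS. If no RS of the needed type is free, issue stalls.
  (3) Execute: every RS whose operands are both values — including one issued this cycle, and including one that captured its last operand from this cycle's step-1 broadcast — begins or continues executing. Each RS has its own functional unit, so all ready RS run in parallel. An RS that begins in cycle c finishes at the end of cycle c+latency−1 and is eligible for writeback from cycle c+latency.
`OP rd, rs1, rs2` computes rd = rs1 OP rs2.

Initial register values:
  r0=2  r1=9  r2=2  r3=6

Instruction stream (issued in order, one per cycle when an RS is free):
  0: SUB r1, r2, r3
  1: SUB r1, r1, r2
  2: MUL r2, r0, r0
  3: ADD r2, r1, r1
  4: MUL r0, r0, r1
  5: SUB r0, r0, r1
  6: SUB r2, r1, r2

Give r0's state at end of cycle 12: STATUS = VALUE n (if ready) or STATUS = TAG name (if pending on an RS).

STATUS = VALUE -6

c1: issue SUB r1<-Add1 | r0:2,r1:Add1,r2:2,r3:6
c2: issue SUB r1<-Add2 | r0:2,r1:Add2,r2:2,r3:6
c3: CDB Add1=-4; issue MUL r2<-Mul1 | r0:2,r1:Add2,r2:Mul1,r3:6
c4: issue ADD r2<-Add1 | r0:2,r1:Add2,r2:Add1,r3:6
c5: CDB Add2=-6; issue MUL r0<-Mul2 | r0:Mul2,r1:-6,r2:Add1,r3:6
c6: issue SUB r0<-Add2 | r0:Add2,r1:-6,r2:Add1,r3:6
c7: CDB Add1=-12; issue SUB r2<-Add1 | r0:Add2,r1:-6,r2:Add1,r3:6
c8: CDB Mul1=4 | r0:Add2,r1:-6,r2:Add1,r3:6
c9: CDB Add1=6 | r0:Add2,r1:-6,r2:6,r3:6
c10: CDB Mul2=-12 | r0:Add2,r1:-6,r2:6,r3:6
c11: - | r0:Add2,r1:-6,r2:6,r3:6
c12: CDB Add2=-6 | r0:-6,r1:-6,r2:6,r3:6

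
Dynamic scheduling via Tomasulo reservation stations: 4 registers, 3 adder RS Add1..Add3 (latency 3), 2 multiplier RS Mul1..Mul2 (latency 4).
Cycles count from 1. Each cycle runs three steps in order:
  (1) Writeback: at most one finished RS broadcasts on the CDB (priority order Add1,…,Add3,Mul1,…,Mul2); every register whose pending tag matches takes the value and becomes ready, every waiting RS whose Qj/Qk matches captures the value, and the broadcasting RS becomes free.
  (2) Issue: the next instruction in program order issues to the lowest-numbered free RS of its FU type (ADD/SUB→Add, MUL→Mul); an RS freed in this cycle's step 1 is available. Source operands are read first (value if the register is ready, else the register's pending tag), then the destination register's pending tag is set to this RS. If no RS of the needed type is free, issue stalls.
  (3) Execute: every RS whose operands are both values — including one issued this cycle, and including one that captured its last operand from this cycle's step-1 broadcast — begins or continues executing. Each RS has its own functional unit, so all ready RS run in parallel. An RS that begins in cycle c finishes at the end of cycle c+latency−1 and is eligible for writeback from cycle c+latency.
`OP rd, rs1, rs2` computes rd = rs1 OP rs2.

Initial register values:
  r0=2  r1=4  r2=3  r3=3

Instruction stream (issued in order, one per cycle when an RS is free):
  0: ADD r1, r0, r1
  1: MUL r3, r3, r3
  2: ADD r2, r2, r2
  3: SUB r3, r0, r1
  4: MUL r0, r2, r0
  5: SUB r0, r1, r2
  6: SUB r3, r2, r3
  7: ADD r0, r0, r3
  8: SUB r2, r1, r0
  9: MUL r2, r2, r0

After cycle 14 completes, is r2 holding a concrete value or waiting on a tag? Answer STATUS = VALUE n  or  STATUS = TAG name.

c1: issue ADD r1<-Add1 | r0:2,r1:Add1,r2:3,r3:3
c2: issue MUL r3<-Mul1 | r0:2,r1:Add1,r2:3,r3:Mul1
c3: issue ADD r2<-Add2 | r0:2,r1:Add1,r2:Add2,r3:Mul1
c4: CDB Add1=6; issue SUB r3<-Add1 | r0:2,r1:6,r2:Add2,r3:Add1
c5: issue MUL r0<-Mul2 | r0:Mul2,r1:6,r2:Add2,r3:Add1
c6: CDB Add2=6; issue SUB r0<-Add2 | r0:Add2,r1:6,r2:6,r3:Add1
c7: CDB Add1=-4; issue SUB r3<-Add1 | r0:Add2,r1:6,r2:6,r3:Add1
c8: CDB Mul1=9; issue ADD r0<-Add3 | r0:Add3,r1:6,r2:6,r3:Add1
c9: CDB Add2=0; issue SUB r2<-Add2 | r0:Add3,r1:6,r2:Add2,r3:Add1
c10: CDB Add1=10; issue MUL r2<-Mul1 | r0:Add3,r1:6,r2:Mul1,r3:10
c11: CDB Mul2=12 | r0:Add3,r1:6,r2:Mul1,r3:10
c12: - | r0:Add3,r1:6,r2:Mul1,r3:10
c13: CDB Add3=10 | r0:10,r1:6,r2:Mul1,r3:10
c14: - | r0:10,r1:6,r2:Mul1,r3:10

STATUS = TAG Mul1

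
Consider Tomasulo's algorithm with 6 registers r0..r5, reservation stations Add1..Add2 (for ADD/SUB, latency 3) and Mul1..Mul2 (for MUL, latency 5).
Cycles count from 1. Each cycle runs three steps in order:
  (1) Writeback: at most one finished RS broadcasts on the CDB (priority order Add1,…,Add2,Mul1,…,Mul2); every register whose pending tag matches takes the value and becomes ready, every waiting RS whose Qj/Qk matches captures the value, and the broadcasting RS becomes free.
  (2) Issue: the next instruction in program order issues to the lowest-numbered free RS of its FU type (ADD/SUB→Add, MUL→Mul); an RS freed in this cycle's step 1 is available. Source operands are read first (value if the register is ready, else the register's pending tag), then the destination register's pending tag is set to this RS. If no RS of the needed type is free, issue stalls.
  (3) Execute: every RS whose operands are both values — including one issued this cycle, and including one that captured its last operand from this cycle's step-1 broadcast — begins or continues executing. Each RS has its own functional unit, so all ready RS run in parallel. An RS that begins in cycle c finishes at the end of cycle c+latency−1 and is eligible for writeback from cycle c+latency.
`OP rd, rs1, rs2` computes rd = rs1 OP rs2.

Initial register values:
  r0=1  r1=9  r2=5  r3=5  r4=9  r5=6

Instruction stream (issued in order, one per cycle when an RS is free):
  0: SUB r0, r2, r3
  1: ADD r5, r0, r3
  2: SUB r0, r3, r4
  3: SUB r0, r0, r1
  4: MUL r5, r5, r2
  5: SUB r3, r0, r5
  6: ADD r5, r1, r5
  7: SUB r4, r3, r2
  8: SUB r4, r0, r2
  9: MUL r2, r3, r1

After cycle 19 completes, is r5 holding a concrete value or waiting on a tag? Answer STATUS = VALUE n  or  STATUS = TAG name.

STATUS = VALUE 34

cycle 1: issue SUB r0<-Add1 // r0:Add1,r1:9,r2:5,r3:5,r4:9,r5:6
cycle 2: issue ADD r5<-Add2 // r0:Add1,r1:9,r2:5,r3:5,r4:9,r5:Add2
cycle 3: stall // r0:Add1,r1:9,r2:5,r3:5,r4:9,r5:Add2
cycle 4: CDB Add1=0; issue SUB r0<-Add1 // r0:Add1,r1:9,r2:5,r3:5,r4:9,r5:Add2
cycle 5: stall // r0:Add1,r1:9,r2:5,r3:5,r4:9,r5:Add2
cycle 6: stall // r0:Add1,r1:9,r2:5,r3:5,r4:9,r5:Add2
cycle 7: CDB Add1=-4; issue SUB r0<-Add1 // r0:Add1,r1:9,r2:5,r3:5,r4:9,r5:Add2
cycle 8: CDB Add2=5; issue MUL r5<-Mul1 // r0:Add1,r1:9,r2:5,r3:5,r4:9,r5:Mul1
cycle 9: issue SUB r3<-Add2 // r0:Add1,r1:9,r2:5,r3:Add2,r4:9,r5:Mul1
cycle 10: CDB Add1=-13; issue ADD r5<-Add1 // r0:-13,r1:9,r2:5,r3:Add2,r4:9,r5:Add1
cycle 11: stall // r0:-13,r1:9,r2:5,r3:Add2,r4:9,r5:Add1
cycle 12: stall // r0:-13,r1:9,r2:5,r3:Add2,r4:9,r5:Add1
cycle 13: CDB Mul1=25; stall // r0:-13,r1:9,r2:5,r3:Add2,r4:9,r5:Add1
cycle 14: stall // r0:-13,r1:9,r2:5,r3:Add2,r4:9,r5:Add1
cycle 15: stall // r0:-13,r1:9,r2:5,r3:Add2,r4:9,r5:Add1
cycle 16: CDB Add1=34; issue SUB r4<-Add1 // r0:-13,r1:9,r2:5,r3:Add2,r4:Add1,r5:34
cycle 17: CDB Add2=-38; issue SUB r4<-Add2 // r0:-13,r1:9,r2:5,r3:-38,r4:Add2,r5:34
cycle 18: issue MUL r2<-Mul1 // r0:-13,r1:9,r2:Mul1,r3:-38,r4:Add2,r5:34
cycle 19: - // r0:-13,r1:9,r2:Mul1,r3:-38,r4:Add2,r5:34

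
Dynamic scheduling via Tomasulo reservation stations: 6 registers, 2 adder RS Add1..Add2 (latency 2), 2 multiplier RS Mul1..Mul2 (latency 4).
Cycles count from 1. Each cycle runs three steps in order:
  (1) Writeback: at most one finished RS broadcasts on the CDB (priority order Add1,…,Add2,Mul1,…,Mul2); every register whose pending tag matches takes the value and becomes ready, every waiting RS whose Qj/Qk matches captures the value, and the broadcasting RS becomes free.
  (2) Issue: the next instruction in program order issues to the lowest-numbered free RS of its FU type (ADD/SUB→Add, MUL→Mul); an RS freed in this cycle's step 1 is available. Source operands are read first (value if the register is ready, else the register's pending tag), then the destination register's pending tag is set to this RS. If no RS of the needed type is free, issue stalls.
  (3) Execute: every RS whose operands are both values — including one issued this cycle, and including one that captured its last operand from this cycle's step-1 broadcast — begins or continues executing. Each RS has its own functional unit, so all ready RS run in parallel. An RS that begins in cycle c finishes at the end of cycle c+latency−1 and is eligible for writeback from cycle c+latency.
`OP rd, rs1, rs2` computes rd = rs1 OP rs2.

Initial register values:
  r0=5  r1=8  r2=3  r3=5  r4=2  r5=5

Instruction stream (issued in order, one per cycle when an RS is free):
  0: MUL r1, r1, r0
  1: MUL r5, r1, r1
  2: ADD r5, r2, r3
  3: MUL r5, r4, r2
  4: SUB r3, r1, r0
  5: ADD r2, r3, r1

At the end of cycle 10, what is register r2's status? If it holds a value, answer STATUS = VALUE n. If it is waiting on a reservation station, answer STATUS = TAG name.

cycle 1: issue MUL r1<-Mul1 // r0:5,r1:Mul1,r2:3,r3:5,r4:2,r5:5
cycle 2: issue MUL r5<-Mul2 // r0:5,r1:Mul1,r2:3,r3:5,r4:2,r5:Mul2
cycle 3: issue ADD r5<-Add1 // r0:5,r1:Mul1,r2:3,r3:5,r4:2,r5:Add1
cycle 4: stall // r0:5,r1:Mul1,r2:3,r3:5,r4:2,r5:Add1
cycle 5: CDB Add1=8; stall // r0:5,r1:Mul1,r2:3,r3:5,r4:2,r5:8
cycle 6: CDB Mul1=40; issue MUL r5<-Mul1 // r0:5,r1:40,r2:3,r3:5,r4:2,r5:Mul1
cycle 7: issue SUB r3<-Add1 // r0:5,r1:40,r2:3,r3:Add1,r4:2,r5:Mul1
cycle 8: issue ADD r2<-Add2 // r0:5,r1:40,r2:Add2,r3:Add1,r4:2,r5:Mul1
cycle 9: CDB Add1=35 // r0:5,r1:40,r2:Add2,r3:35,r4:2,r5:Mul1
cycle 10: CDB Mul1=6 // r0:5,r1:40,r2:Add2,r3:35,r4:2,r5:6

STATUS = TAG Add2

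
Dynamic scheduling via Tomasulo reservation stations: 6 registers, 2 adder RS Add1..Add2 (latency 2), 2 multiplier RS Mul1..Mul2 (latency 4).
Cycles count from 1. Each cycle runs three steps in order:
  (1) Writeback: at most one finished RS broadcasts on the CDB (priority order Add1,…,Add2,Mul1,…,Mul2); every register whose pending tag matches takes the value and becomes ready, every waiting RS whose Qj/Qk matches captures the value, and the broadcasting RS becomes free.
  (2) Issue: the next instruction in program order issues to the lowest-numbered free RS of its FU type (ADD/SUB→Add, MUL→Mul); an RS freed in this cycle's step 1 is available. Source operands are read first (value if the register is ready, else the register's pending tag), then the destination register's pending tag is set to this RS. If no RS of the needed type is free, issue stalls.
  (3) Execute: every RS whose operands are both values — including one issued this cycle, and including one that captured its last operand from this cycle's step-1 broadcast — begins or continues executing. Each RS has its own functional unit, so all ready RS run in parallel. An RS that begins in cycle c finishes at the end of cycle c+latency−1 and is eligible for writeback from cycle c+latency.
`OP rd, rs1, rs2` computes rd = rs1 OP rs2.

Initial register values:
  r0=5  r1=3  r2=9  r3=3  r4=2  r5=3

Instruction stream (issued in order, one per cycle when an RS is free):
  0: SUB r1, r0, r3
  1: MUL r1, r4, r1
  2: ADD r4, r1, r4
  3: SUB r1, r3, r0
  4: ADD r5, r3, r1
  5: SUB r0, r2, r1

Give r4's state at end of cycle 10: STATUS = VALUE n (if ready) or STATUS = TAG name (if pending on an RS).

  c1: issue SUB r1<-Add1  regs: r0:5,r1:Add1,r2:9,r3:3,r4:2,r5:3
  c2: issue MUL r1<-Mul1  regs: r0:5,r1:Mul1,r2:9,r3:3,r4:2,r5:3
  c3: CDB Add1=2; issue ADD r4<-Add1  regs: r0:5,r1:Mul1,r2:9,r3:3,r4:Add1,r5:3
  c4: issue SUB r1<-Add2  regs: r0:5,r1:Add2,r2:9,r3:3,r4:Add1,r5:3
  c5: stall  regs: r0:5,r1:Add2,r2:9,r3:3,r4:Add1,r5:3
  c6: CDB Add2=-2; issue ADD r5<-Add2  regs: r0:5,r1:-2,r2:9,r3:3,r4:Add1,r5:Add2
  c7: CDB Mul1=4; stall  regs: r0:5,r1:-2,r2:9,r3:3,r4:Add1,r5:Add2
  c8: CDB Add2=1; issue SUB r0<-Add2  regs: r0:Add2,r1:-2,r2:9,r3:3,r4:Add1,r5:1
  c9: CDB Add1=6  regs: r0:Add2,r1:-2,r2:9,r3:3,r4:6,r5:1
  c10: CDB Add2=11  regs: r0:11,r1:-2,r2:9,r3:3,r4:6,r5:1

STATUS = VALUE 6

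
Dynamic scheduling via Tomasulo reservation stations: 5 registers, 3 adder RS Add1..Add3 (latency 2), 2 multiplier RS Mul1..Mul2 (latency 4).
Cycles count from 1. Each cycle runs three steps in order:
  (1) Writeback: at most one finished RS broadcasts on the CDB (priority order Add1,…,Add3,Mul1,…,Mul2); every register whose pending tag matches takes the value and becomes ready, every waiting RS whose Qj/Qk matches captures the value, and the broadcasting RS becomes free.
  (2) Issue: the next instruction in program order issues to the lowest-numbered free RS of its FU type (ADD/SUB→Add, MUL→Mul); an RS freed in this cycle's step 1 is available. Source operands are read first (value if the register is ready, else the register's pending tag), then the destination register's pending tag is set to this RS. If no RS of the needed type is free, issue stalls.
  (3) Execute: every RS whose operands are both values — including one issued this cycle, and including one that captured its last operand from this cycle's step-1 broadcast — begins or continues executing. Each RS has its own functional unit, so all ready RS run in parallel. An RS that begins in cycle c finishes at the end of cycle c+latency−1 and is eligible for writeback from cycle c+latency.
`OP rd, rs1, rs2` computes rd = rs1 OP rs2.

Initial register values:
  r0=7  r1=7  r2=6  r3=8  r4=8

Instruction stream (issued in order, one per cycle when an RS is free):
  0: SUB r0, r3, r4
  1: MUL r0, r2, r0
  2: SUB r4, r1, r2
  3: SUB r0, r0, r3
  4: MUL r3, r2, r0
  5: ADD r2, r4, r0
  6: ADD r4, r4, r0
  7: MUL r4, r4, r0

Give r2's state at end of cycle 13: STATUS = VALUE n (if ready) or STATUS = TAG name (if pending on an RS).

c1: issue SUB r0<-Add1 | r0:Add1,r1:7,r2:6,r3:8,r4:8
c2: issue MUL r0<-Mul1 | r0:Mul1,r1:7,r2:6,r3:8,r4:8
c3: CDB Add1=0; issue SUB r4<-Add1 | r0:Mul1,r1:7,r2:6,r3:8,r4:Add1
c4: issue SUB r0<-Add2 | r0:Add2,r1:7,r2:6,r3:8,r4:Add1
c5: CDB Add1=1; issue MUL r3<-Mul2 | r0:Add2,r1:7,r2:6,r3:Mul2,r4:1
c6: issue ADD r2<-Add1 | r0:Add2,r1:7,r2:Add1,r3:Mul2,r4:1
c7: CDB Mul1=0; issue ADD r4<-Add3 | r0:Add2,r1:7,r2:Add1,r3:Mul2,r4:Add3
c8: issue MUL r4<-Mul1 | r0:Add2,r1:7,r2:Add1,r3:Mul2,r4:Mul1
c9: CDB Add2=-8 | r0:-8,r1:7,r2:Add1,r3:Mul2,r4:Mul1
c10: - | r0:-8,r1:7,r2:Add1,r3:Mul2,r4:Mul1
c11: CDB Add1=-7 | r0:-8,r1:7,r2:-7,r3:Mul2,r4:Mul1
c12: CDB Add3=-7 | r0:-8,r1:7,r2:-7,r3:Mul2,r4:Mul1
c13: CDB Mul2=-48 | r0:-8,r1:7,r2:-7,r3:-48,r4:Mul1

STATUS = VALUE -7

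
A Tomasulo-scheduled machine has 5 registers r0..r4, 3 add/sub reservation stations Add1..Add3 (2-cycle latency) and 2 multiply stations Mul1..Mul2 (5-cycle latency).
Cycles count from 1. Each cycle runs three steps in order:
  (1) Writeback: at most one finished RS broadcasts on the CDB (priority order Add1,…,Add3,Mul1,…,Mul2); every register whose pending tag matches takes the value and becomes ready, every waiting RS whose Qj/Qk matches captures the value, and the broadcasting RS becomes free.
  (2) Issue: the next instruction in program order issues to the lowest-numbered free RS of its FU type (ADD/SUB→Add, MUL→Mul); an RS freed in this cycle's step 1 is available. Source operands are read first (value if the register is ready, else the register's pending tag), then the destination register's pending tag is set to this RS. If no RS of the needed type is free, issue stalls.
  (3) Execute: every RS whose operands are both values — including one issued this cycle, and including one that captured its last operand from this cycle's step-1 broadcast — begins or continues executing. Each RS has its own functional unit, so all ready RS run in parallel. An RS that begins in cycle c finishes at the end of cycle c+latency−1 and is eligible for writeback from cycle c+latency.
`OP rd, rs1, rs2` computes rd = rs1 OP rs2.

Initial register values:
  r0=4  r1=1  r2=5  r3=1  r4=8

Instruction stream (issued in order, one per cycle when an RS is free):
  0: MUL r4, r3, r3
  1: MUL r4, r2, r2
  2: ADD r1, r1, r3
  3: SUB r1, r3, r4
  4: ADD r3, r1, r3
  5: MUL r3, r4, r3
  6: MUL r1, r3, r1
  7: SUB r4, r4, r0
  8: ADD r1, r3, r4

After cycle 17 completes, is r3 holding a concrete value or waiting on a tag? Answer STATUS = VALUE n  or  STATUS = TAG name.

STATUS = VALUE -575

cycle 1: issue MUL r4<-Mul1 // r0:4,r1:1,r2:5,r3:1,r4:Mul1
cycle 2: issue MUL r4<-Mul2 // r0:4,r1:1,r2:5,r3:1,r4:Mul2
cycle 3: issue ADD r1<-Add1 // r0:4,r1:Add1,r2:5,r3:1,r4:Mul2
cycle 4: issue SUB r1<-Add2 // r0:4,r1:Add2,r2:5,r3:1,r4:Mul2
cycle 5: CDB Add1=2; issue ADD r3<-Add1 // r0:4,r1:Add2,r2:5,r3:Add1,r4:Mul2
cycle 6: CDB Mul1=1; issue MUL r3<-Mul1 // r0:4,r1:Add2,r2:5,r3:Mul1,r4:Mul2
cycle 7: CDB Mul2=25; issue MUL r1<-Mul2 // r0:4,r1:Mul2,r2:5,r3:Mul1,r4:25
cycle 8: issue SUB r4<-Add3 // r0:4,r1:Mul2,r2:5,r3:Mul1,r4:Add3
cycle 9: CDB Add2=-24; issue ADD r1<-Add2 // r0:4,r1:Add2,r2:5,r3:Mul1,r4:Add3
cycle 10: CDB Add3=21 // r0:4,r1:Add2,r2:5,r3:Mul1,r4:21
cycle 11: CDB Add1=-23 // r0:4,r1:Add2,r2:5,r3:Mul1,r4:21
cycle 12: - // r0:4,r1:Add2,r2:5,r3:Mul1,r4:21
cycle 13: - // r0:4,r1:Add2,r2:5,r3:Mul1,r4:21
cycle 14: - // r0:4,r1:Add2,r2:5,r3:Mul1,r4:21
cycle 15: - // r0:4,r1:Add2,r2:5,r3:Mul1,r4:21
cycle 16: CDB Mul1=-575 // r0:4,r1:Add2,r2:5,r3:-575,r4:21
cycle 17: - // r0:4,r1:Add2,r2:5,r3:-575,r4:21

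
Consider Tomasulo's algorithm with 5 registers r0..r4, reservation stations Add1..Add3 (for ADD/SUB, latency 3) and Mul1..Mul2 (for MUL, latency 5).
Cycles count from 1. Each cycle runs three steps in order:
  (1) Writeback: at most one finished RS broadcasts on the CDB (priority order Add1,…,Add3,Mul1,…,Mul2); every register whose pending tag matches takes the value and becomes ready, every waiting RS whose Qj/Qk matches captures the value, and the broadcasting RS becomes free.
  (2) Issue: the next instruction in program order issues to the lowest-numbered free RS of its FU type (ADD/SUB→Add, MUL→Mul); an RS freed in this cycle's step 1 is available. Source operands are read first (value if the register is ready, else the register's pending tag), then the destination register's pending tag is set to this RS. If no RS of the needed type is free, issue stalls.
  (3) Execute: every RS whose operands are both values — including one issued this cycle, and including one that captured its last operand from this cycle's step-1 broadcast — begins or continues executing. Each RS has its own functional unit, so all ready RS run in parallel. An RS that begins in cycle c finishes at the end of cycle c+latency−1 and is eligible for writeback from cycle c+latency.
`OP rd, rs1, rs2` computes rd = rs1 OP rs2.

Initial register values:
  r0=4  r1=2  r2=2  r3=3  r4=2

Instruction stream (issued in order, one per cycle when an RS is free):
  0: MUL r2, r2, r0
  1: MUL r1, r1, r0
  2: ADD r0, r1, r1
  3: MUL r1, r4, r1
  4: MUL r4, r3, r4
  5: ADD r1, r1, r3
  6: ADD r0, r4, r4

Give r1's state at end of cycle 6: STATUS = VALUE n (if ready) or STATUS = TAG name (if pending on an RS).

c1: issue MUL r2<-Mul1 | r0:4,r1:2,r2:Mul1,r3:3,r4:2
c2: issue MUL r1<-Mul2 | r0:4,r1:Mul2,r2:Mul1,r3:3,r4:2
c3: issue ADD r0<-Add1 | r0:Add1,r1:Mul2,r2:Mul1,r3:3,r4:2
c4: stall | r0:Add1,r1:Mul2,r2:Mul1,r3:3,r4:2
c5: stall | r0:Add1,r1:Mul2,r2:Mul1,r3:3,r4:2
c6: CDB Mul1=8; issue MUL r1<-Mul1 | r0:Add1,r1:Mul1,r2:8,r3:3,r4:2

STATUS = TAG Mul1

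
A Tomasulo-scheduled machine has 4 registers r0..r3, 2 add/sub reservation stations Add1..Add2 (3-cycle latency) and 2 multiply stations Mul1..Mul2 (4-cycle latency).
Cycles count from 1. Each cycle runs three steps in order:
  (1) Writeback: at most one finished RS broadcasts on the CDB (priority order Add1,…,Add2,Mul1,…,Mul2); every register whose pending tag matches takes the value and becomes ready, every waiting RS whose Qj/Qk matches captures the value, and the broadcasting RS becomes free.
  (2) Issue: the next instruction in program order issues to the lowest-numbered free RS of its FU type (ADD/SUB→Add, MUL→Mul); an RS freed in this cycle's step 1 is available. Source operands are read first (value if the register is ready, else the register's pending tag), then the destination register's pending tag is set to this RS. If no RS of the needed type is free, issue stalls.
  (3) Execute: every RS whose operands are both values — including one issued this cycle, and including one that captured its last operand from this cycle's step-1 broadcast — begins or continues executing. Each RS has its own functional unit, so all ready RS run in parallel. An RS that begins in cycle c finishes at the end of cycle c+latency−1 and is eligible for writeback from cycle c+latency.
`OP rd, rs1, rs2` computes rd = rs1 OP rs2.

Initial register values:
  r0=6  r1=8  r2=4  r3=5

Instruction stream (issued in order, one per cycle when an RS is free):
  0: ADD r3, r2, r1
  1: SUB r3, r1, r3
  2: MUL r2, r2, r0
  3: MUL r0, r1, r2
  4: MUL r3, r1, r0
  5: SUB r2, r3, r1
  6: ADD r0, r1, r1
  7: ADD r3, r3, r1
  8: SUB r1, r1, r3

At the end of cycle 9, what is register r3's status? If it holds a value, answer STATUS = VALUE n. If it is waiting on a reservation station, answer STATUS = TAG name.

c1: issue ADD r3<-Add1 | r0:6,r1:8,r2:4,r3:Add1
c2: issue SUB r3<-Add2 | r0:6,r1:8,r2:4,r3:Add2
c3: issue MUL r2<-Mul1 | r0:6,r1:8,r2:Mul1,r3:Add2
c4: CDB Add1=12; issue MUL r0<-Mul2 | r0:Mul2,r1:8,r2:Mul1,r3:Add2
c5: stall | r0:Mul2,r1:8,r2:Mul1,r3:Add2
c6: stall | r0:Mul2,r1:8,r2:Mul1,r3:Add2
c7: CDB Add2=-4; stall | r0:Mul2,r1:8,r2:Mul1,r3:-4
c8: CDB Mul1=24; issue MUL r3<-Mul1 | r0:Mul2,r1:8,r2:24,r3:Mul1
c9: issue SUB r2<-Add1 | r0:Mul2,r1:8,r2:Add1,r3:Mul1

STATUS = TAG Mul1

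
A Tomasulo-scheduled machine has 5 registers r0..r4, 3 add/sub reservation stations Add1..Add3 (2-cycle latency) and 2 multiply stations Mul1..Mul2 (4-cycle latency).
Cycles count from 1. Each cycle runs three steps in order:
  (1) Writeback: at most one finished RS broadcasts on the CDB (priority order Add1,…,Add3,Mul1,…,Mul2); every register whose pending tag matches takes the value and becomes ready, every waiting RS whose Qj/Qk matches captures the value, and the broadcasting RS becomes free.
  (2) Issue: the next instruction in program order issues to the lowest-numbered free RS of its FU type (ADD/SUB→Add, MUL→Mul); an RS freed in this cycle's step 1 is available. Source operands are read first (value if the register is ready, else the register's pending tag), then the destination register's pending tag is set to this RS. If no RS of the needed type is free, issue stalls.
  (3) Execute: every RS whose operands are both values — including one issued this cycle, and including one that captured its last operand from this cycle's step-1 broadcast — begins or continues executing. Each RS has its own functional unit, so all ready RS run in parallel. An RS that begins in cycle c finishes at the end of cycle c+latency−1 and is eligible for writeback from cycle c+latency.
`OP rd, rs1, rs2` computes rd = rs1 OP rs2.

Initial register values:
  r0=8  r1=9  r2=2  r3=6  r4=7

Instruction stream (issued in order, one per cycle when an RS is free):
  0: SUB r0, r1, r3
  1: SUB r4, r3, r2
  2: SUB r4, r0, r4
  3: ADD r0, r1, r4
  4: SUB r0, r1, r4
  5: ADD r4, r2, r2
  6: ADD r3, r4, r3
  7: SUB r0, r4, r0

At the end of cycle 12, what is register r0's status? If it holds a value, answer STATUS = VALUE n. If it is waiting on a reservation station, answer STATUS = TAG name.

c1: issue SUB r0<-Add1 | r0:Add1,r1:9,r2:2,r3:6,r4:7
c2: issue SUB r4<-Add2 | r0:Add1,r1:9,r2:2,r3:6,r4:Add2
c3: CDB Add1=3; issue SUB r4<-Add1 | r0:3,r1:9,r2:2,r3:6,r4:Add1
c4: CDB Add2=4; issue ADD r0<-Add2 | r0:Add2,r1:9,r2:2,r3:6,r4:Add1
c5: issue SUB r0<-Add3 | r0:Add3,r1:9,r2:2,r3:6,r4:Add1
c6: CDB Add1=-1; issue ADD r4<-Add1 | r0:Add3,r1:9,r2:2,r3:6,r4:Add1
c7: stall | r0:Add3,r1:9,r2:2,r3:6,r4:Add1
c8: CDB Add1=4; issue ADD r3<-Add1 | r0:Add3,r1:9,r2:2,r3:Add1,r4:4
c9: CDB Add2=8; issue SUB r0<-Add2 | r0:Add2,r1:9,r2:2,r3:Add1,r4:4
c10: CDB Add1=10 | r0:Add2,r1:9,r2:2,r3:10,r4:4
c11: CDB Add3=10 | r0:Add2,r1:9,r2:2,r3:10,r4:4
c12: - | r0:Add2,r1:9,r2:2,r3:10,r4:4

STATUS = TAG Add2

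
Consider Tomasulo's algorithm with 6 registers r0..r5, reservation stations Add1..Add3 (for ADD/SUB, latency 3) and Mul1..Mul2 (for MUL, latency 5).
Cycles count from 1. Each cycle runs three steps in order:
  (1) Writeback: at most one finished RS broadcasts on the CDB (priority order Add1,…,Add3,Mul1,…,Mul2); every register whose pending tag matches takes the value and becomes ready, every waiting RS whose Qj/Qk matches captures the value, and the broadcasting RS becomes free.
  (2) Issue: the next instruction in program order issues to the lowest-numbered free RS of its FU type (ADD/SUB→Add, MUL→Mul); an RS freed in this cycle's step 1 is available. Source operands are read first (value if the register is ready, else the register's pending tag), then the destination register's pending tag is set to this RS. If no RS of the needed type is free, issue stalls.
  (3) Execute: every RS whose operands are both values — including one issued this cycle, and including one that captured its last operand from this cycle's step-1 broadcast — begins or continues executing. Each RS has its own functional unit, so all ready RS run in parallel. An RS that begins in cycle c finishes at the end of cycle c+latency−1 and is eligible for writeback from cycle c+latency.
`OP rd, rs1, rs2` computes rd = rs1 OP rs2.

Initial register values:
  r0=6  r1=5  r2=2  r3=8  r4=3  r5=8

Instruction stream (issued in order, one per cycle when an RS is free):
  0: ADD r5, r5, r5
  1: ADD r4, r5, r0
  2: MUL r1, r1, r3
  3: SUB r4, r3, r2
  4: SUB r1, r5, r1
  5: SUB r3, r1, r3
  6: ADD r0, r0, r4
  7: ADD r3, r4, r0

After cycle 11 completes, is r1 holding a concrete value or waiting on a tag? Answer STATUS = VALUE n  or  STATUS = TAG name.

  c1: issue ADD r5<-Add1  regs: r0:6,r1:5,r2:2,r3:8,r4:3,r5:Add1
  c2: issue ADD r4<-Add2  regs: r0:6,r1:5,r2:2,r3:8,r4:Add2,r5:Add1
  c3: issue MUL r1<-Mul1  regs: r0:6,r1:Mul1,r2:2,r3:8,r4:Add2,r5:Add1
  c4: CDB Add1=16; issue SUB r4<-Add1  regs: r0:6,r1:Mul1,r2:2,r3:8,r4:Add1,r5:16
  c5: issue SUB r1<-Add3  regs: r0:6,r1:Add3,r2:2,r3:8,r4:Add1,r5:16
  c6: stall  regs: r0:6,r1:Add3,r2:2,r3:8,r4:Add1,r5:16
  c7: CDB Add1=6; issue SUB r3<-Add1  regs: r0:6,r1:Add3,r2:2,r3:Add1,r4:6,r5:16
  c8: CDB Add2=22; issue ADD r0<-Add2  regs: r0:Add2,r1:Add3,r2:2,r3:Add1,r4:6,r5:16
  c9: CDB Mul1=40; stall  regs: r0:Add2,r1:Add3,r2:2,r3:Add1,r4:6,r5:16
  c10: stall  regs: r0:Add2,r1:Add3,r2:2,r3:Add1,r4:6,r5:16
  c11: CDB Add2=12; issue ADD r3<-Add2  regs: r0:12,r1:Add3,r2:2,r3:Add2,r4:6,r5:16

STATUS = TAG Add3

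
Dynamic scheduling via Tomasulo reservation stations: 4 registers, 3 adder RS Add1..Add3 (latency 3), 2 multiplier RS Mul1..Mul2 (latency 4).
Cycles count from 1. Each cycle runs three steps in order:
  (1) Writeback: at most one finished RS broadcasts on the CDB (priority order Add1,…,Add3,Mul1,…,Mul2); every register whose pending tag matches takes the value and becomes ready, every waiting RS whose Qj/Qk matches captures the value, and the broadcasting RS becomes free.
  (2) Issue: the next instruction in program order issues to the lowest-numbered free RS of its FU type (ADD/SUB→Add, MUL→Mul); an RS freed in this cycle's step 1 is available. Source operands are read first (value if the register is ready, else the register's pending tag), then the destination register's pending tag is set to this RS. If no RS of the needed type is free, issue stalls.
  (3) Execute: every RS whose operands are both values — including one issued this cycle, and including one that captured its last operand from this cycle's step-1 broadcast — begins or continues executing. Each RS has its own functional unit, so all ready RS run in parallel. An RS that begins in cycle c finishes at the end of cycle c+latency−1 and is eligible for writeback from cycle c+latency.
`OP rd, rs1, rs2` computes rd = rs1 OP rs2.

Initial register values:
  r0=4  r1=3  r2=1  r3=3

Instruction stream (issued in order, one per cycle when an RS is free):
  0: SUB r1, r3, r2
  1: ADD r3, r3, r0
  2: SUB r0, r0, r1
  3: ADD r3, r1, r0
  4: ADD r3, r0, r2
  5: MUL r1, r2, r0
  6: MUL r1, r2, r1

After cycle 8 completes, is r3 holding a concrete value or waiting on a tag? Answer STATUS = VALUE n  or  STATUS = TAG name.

STATUS = TAG Add2

cycle 1: issue SUB r1<-Add1 // r0:4,r1:Add1,r2:1,r3:3
cycle 2: issue ADD r3<-Add2 // r0:4,r1:Add1,r2:1,r3:Add2
cycle 3: issue SUB r0<-Add3 // r0:Add3,r1:Add1,r2:1,r3:Add2
cycle 4: CDB Add1=2; issue ADD r3<-Add1 // r0:Add3,r1:2,r2:1,r3:Add1
cycle 5: CDB Add2=7; issue ADD r3<-Add2 // r0:Add3,r1:2,r2:1,r3:Add2
cycle 6: issue MUL r1<-Mul1 // r0:Add3,r1:Mul1,r2:1,r3:Add2
cycle 7: CDB Add3=2; issue MUL r1<-Mul2 // r0:2,r1:Mul2,r2:1,r3:Add2
cycle 8: - // r0:2,r1:Mul2,r2:1,r3:Add2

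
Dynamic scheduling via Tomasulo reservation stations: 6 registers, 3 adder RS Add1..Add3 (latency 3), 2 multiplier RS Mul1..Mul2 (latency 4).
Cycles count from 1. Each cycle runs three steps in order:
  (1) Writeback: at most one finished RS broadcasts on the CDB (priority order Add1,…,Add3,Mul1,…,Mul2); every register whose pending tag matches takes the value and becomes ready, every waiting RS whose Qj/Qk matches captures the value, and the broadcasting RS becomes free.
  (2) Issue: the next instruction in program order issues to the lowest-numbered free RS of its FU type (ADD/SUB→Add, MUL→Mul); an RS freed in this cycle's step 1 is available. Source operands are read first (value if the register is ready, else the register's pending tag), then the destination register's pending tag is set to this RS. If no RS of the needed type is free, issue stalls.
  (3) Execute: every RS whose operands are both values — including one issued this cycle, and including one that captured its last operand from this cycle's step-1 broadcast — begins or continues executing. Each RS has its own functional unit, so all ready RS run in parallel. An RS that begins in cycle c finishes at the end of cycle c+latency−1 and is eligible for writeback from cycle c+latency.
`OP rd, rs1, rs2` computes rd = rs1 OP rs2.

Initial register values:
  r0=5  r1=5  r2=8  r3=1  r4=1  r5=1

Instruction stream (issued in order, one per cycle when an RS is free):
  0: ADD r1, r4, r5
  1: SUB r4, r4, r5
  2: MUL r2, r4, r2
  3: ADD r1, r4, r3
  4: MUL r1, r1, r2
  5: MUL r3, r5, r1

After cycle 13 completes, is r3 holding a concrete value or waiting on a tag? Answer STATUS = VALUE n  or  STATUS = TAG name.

cycle 1: issue ADD r1<-Add1 // r0:5,r1:Add1,r2:8,r3:1,r4:1,r5:1
cycle 2: issue SUB r4<-Add2 // r0:5,r1:Add1,r2:8,r3:1,r4:Add2,r5:1
cycle 3: issue MUL r2<-Mul1 // r0:5,r1:Add1,r2:Mul1,r3:1,r4:Add2,r5:1
cycle 4: CDB Add1=2; issue ADD r1<-Add1 // r0:5,r1:Add1,r2:Mul1,r3:1,r4:Add2,r5:1
cycle 5: CDB Add2=0; issue MUL r1<-Mul2 // r0:5,r1:Mul2,r2:Mul1,r3:1,r4:0,r5:1
cycle 6: stall // r0:5,r1:Mul2,r2:Mul1,r3:1,r4:0,r5:1
cycle 7: stall // r0:5,r1:Mul2,r2:Mul1,r3:1,r4:0,r5:1
cycle 8: CDB Add1=1; stall // r0:5,r1:Mul2,r2:Mul1,r3:1,r4:0,r5:1
cycle 9: CDB Mul1=0; issue MUL r3<-Mul1 // r0:5,r1:Mul2,r2:0,r3:Mul1,r4:0,r5:1
cycle 10: - // r0:5,r1:Mul2,r2:0,r3:Mul1,r4:0,r5:1
cycle 11: - // r0:5,r1:Mul2,r2:0,r3:Mul1,r4:0,r5:1
cycle 12: - // r0:5,r1:Mul2,r2:0,r3:Mul1,r4:0,r5:1
cycle 13: CDB Mul2=0 // r0:5,r1:0,r2:0,r3:Mul1,r4:0,r5:1

STATUS = TAG Mul1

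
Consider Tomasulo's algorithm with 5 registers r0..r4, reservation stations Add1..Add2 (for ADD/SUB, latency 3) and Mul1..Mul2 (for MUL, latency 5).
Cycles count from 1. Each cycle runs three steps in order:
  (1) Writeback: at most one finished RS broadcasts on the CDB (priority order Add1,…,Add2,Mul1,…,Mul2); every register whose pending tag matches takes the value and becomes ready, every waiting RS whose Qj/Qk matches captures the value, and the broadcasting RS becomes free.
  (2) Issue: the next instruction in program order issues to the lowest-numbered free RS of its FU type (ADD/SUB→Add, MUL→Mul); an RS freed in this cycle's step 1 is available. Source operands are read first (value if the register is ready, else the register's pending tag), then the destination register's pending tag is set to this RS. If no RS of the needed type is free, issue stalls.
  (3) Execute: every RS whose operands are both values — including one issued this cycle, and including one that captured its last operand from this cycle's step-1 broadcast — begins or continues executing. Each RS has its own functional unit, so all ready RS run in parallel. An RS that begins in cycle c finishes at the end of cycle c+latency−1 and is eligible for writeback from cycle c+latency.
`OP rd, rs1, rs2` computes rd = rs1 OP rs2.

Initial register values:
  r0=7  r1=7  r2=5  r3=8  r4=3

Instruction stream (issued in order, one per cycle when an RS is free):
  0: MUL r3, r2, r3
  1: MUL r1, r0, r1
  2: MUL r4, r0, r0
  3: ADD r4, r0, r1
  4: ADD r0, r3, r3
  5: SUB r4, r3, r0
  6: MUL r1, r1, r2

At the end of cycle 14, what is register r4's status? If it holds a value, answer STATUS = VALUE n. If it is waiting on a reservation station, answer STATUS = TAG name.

c1: issue MUL r3<-Mul1 | r0:7,r1:7,r2:5,r3:Mul1,r4:3
c2: issue MUL r1<-Mul2 | r0:7,r1:Mul2,r2:5,r3:Mul1,r4:3
c3: stall | r0:7,r1:Mul2,r2:5,r3:Mul1,r4:3
c4: stall | r0:7,r1:Mul2,r2:5,r3:Mul1,r4:3
c5: stall | r0:7,r1:Mul2,r2:5,r3:Mul1,r4:3
c6: CDB Mul1=40; issue MUL r4<-Mul1 | r0:7,r1:Mul2,r2:5,r3:40,r4:Mul1
c7: CDB Mul2=49; issue ADD r4<-Add1 | r0:7,r1:49,r2:5,r3:40,r4:Add1
c8: issue ADD r0<-Add2 | r0:Add2,r1:49,r2:5,r3:40,r4:Add1
c9: stall | r0:Add2,r1:49,r2:5,r3:40,r4:Add1
c10: CDB Add1=56; issue SUB r4<-Add1 | r0:Add2,r1:49,r2:5,r3:40,r4:Add1
c11: CDB Add2=80; issue MUL r1<-Mul2 | r0:80,r1:Mul2,r2:5,r3:40,r4:Add1
c12: CDB Mul1=49 | r0:80,r1:Mul2,r2:5,r3:40,r4:Add1
c13: - | r0:80,r1:Mul2,r2:5,r3:40,r4:Add1
c14: CDB Add1=-40 | r0:80,r1:Mul2,r2:5,r3:40,r4:-40

STATUS = VALUE -40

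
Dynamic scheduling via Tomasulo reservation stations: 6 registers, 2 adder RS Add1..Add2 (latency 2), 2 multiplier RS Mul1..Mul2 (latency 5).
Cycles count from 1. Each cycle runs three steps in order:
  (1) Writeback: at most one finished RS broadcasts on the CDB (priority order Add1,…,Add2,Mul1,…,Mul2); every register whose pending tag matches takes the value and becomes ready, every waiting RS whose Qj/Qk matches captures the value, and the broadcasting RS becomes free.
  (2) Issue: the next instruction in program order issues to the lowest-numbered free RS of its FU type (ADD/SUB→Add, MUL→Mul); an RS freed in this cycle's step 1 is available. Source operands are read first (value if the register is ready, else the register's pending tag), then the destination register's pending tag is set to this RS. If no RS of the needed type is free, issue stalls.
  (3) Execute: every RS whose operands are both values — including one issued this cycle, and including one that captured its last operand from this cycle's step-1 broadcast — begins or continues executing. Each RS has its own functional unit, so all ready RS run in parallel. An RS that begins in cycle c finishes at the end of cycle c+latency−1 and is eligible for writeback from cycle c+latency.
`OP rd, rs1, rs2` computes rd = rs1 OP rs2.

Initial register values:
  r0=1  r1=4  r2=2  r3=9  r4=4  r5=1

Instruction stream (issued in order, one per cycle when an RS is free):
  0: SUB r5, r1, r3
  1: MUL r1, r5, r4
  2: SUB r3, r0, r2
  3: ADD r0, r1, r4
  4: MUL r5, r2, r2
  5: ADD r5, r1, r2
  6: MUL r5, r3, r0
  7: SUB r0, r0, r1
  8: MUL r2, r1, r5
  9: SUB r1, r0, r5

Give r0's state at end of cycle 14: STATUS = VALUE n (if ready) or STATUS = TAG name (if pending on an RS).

cycle 1: issue SUB r5<-Add1 // r0:1,r1:4,r2:2,r3:9,r4:4,r5:Add1
cycle 2: issue MUL r1<-Mul1 // r0:1,r1:Mul1,r2:2,r3:9,r4:4,r5:Add1
cycle 3: CDB Add1=-5; issue SUB r3<-Add1 // r0:1,r1:Mul1,r2:2,r3:Add1,r4:4,r5:-5
cycle 4: issue ADD r0<-Add2 // r0:Add2,r1:Mul1,r2:2,r3:Add1,r4:4,r5:-5
cycle 5: CDB Add1=-1; issue MUL r5<-Mul2 // r0:Add2,r1:Mul1,r2:2,r3:-1,r4:4,r5:Mul2
cycle 6: issue ADD r5<-Add1 // r0:Add2,r1:Mul1,r2:2,r3:-1,r4:4,r5:Add1
cycle 7: stall // r0:Add2,r1:Mul1,r2:2,r3:-1,r4:4,r5:Add1
cycle 8: CDB Mul1=-20; issue MUL r5<-Mul1 // r0:Add2,r1:-20,r2:2,r3:-1,r4:4,r5:Mul1
cycle 9: stall // r0:Add2,r1:-20,r2:2,r3:-1,r4:4,r5:Mul1
cycle 10: CDB Add1=-18; issue SUB r0<-Add1 // r0:Add1,r1:-20,r2:2,r3:-1,r4:4,r5:Mul1
cycle 11: CDB Add2=-16; stall // r0:Add1,r1:-20,r2:2,r3:-1,r4:4,r5:Mul1
cycle 12: CDB Mul2=4; issue MUL r2<-Mul2 // r0:Add1,r1:-20,r2:Mul2,r3:-1,r4:4,r5:Mul1
cycle 13: CDB Add1=4; issue SUB r1<-Add1 // r0:4,r1:Add1,r2:Mul2,r3:-1,r4:4,r5:Mul1
cycle 14: - // r0:4,r1:Add1,r2:Mul2,r3:-1,r4:4,r5:Mul1

STATUS = VALUE 4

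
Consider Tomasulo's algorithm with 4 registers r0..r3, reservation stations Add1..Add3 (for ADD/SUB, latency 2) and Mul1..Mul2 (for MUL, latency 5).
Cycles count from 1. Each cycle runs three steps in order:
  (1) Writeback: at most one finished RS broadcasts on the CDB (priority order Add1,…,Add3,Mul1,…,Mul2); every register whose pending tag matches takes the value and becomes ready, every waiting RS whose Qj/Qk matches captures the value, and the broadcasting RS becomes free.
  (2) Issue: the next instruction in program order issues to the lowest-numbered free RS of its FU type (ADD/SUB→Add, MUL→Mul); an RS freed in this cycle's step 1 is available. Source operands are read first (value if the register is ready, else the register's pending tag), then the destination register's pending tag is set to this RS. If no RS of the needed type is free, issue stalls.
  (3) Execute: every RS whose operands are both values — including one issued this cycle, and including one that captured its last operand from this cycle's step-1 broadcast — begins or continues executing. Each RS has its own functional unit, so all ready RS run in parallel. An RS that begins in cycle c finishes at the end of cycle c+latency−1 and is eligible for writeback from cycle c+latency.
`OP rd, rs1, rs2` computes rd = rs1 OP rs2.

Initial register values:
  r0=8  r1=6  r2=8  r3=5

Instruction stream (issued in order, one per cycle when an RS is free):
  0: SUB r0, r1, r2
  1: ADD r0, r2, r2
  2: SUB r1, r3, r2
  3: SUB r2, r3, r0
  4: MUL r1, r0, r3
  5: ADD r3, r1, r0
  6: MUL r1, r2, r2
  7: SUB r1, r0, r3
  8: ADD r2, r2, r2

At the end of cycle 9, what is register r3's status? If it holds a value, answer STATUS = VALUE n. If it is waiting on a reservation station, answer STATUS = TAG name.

  c1: issue SUB r0<-Add1  regs: r0:Add1,r1:6,r2:8,r3:5
  c2: issue ADD r0<-Add2  regs: r0:Add2,r1:6,r2:8,r3:5
  c3: CDB Add1=-2; issue SUB r1<-Add1  regs: r0:Add2,r1:Add1,r2:8,r3:5
  c4: CDB Add2=16; issue SUB r2<-Add2  regs: r0:16,r1:Add1,r2:Add2,r3:5
  c5: CDB Add1=-3; issue MUL r1<-Mul1  regs: r0:16,r1:Mul1,r2:Add2,r3:5
  c6: CDB Add2=-11; issue ADD r3<-Add1  regs: r0:16,r1:Mul1,r2:-11,r3:Add1
  c7: issue MUL r1<-Mul2  regs: r0:16,r1:Mul2,r2:-11,r3:Add1
  c8: issue SUB r1<-Add2  regs: r0:16,r1:Add2,r2:-11,r3:Add1
  c9: issue ADD r2<-Add3  regs: r0:16,r1:Add2,r2:Add3,r3:Add1

STATUS = TAG Add1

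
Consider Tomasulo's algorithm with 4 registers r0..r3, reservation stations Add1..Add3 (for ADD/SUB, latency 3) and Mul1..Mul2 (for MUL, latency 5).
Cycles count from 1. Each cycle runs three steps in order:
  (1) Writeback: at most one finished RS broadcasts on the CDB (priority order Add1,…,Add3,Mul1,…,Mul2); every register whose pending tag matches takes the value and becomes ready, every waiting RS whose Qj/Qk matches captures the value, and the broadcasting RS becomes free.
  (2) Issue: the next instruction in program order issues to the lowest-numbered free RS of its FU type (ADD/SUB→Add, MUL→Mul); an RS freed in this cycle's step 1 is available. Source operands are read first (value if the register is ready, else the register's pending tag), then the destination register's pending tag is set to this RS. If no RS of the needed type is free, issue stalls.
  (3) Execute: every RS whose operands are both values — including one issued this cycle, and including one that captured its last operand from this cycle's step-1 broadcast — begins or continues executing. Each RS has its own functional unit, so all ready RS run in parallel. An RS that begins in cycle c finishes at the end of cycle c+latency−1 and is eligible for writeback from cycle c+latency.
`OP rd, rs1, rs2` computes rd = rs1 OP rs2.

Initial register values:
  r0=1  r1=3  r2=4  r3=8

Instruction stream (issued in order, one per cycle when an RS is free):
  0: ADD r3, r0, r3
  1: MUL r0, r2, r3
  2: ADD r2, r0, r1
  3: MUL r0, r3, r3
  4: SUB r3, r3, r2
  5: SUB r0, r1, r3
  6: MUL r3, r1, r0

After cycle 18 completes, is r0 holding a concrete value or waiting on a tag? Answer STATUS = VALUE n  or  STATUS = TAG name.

STATUS = VALUE 33

c1: issue ADD r3<-Add1 | r0:1,r1:3,r2:4,r3:Add1
c2: issue MUL r0<-Mul1 | r0:Mul1,r1:3,r2:4,r3:Add1
c3: issue ADD r2<-Add2 | r0:Mul1,r1:3,r2:Add2,r3:Add1
c4: CDB Add1=9; issue MUL r0<-Mul2 | r0:Mul2,r1:3,r2:Add2,r3:9
c5: issue SUB r3<-Add1 | r0:Mul2,r1:3,r2:Add2,r3:Add1
c6: issue SUB r0<-Add3 | r0:Add3,r1:3,r2:Add2,r3:Add1
c7: stall | r0:Add3,r1:3,r2:Add2,r3:Add1
c8: stall | r0:Add3,r1:3,r2:Add2,r3:Add1
c9: CDB Mul1=36; issue MUL r3<-Mul1 | r0:Add3,r1:3,r2:Add2,r3:Mul1
c10: CDB Mul2=81 | r0:Add3,r1:3,r2:Add2,r3:Mul1
c11: - | r0:Add3,r1:3,r2:Add2,r3:Mul1
c12: CDB Add2=39 | r0:Add3,r1:3,r2:39,r3:Mul1
c13: - | r0:Add3,r1:3,r2:39,r3:Mul1
c14: - | r0:Add3,r1:3,r2:39,r3:Mul1
c15: CDB Add1=-30 | r0:Add3,r1:3,r2:39,r3:Mul1
c16: - | r0:Add3,r1:3,r2:39,r3:Mul1
c17: - | r0:Add3,r1:3,r2:39,r3:Mul1
c18: CDB Add3=33 | r0:33,r1:3,r2:39,r3:Mul1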